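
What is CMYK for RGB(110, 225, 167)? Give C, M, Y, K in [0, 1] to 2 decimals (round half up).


R'=110/255≈0.4314, G'=225/255≈0.8824, B'=167/255≈0.6549
K = 1 - max(R',G',B') = 1 - 225/255 = 30/255 = 0.11764… → 0.12
(1-R'-K)/(1-K) simplifies to (max-R)/max with max = 225:
C = (225-110)/225 = 115/225 = 0.51111… → 0.51
M = (225-225)/225 = 0/225 = 0 → 0.00
Y = (225-167)/225 = 58/225 = 0.25777… → 0.26
= CMYK(0.51, 0.00, 0.26, 0.12)


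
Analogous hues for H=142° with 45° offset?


Base hue: 142°
Left analog: (142 - 45) mod 360 = 97°
Right analog: (142 + 45) mod 360 = 187°
Analogous hues = 97° and 187°


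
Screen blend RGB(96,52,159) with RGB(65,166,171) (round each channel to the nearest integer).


Screen: C = 255 - (255-A)×(255-B)/255, rounded to nearest integer
R: 255 - (255-96)×(255-65)/255 = 255 - 30210/255 ≈ 255 - 118.471 = 136.529 → 137
G: 255 - (255-52)×(255-166)/255 = 255 - 18067/255 ≈ 255 - 70.851 = 184.149 → 184
B: 255 - (255-159)×(255-171)/255 = 255 - 8064/255 ≈ 255 - 31.624 = 223.376 → 223
= RGB(137, 184, 223)


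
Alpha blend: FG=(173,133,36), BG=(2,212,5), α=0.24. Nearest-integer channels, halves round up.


C = α×F + (1-α)×B, with 1-α = 0.76
R: 0.24×173 + 0.76×2 = 41.52 + 1.52 = 43.04 → 43
G: 0.24×133 + 0.76×212 = 31.92 + 161.12 = 193.04 → 193
B: 0.24×36 + 0.76×5 = 8.64 + 3.80 = 12.44 → 12
= RGB(43, 193, 12)


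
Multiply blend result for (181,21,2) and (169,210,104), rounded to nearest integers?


Multiply: C = A×B/255, rounded to nearest integer
R: 181×169/255 = 30589/255 ≈ 119.957 → 120
G: 21×210/255 = 4410/255 ≈ 17.294 → 17
B: 2×104/255 = 208/255 ≈ 0.816 → 1
= RGB(120, 17, 1)


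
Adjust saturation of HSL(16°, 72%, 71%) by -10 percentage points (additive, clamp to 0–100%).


Original S = 72%
Adjustment = -10 percentage points
New S = 72 + (-10) = 62
Clamp to [0, 100] → 62
= HSL(16°, 62%, 71%)


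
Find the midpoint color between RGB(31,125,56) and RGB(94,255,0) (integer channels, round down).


Midpoint: each channel = ⌊(C₁+C₂)/2⌋
R: ⌊(31+94)/2⌋ = 62
G: ⌊(125+255)/2⌋ = 190
B: ⌊(56+0)/2⌋ = 28
= RGB(62, 190, 28)


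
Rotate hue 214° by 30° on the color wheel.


New hue = (H + rotation) mod 360
New hue = (214 + 30) mod 360
= 244 mod 360
= 244°


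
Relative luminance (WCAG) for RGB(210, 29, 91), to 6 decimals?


Linearize each channel (sRGB transfer function): c = v/255; c_lin = c/12.92 if c ≤ 0.04045, else ((c+0.055)/1.055)^2.4
  R: 210/255 ≈ 0.823529 > 0.04045 → ((0.823529+0.055)/1.055)^2.4 ≈ 0.644480
  G: 29/255 ≈ 0.113725 > 0.04045 → ((0.113725+0.055)/1.055)^2.4 ≈ 0.012286
  B: 91/255 ≈ 0.356863 > 0.04045 → ((0.356863+0.055)/1.055)^2.4 ≈ 0.104616
R_lin = 0.644480, G_lin = 0.012286, B_lin = 0.104616
L = 0.2126×R + 0.7152×G + 0.0722×B
L = 0.2126×0.644480 + 0.7152×0.012286 + 0.0722×0.104616
L ≈ 0.153357


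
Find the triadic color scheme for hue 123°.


Triadic: equally spaced at 120° intervals
H1 = 123°
H2 = (123 + 120) mod 360 = 243°
H3 = (123 + 240) mod 360 = 3°
Triadic = 123°, 243°, 3°


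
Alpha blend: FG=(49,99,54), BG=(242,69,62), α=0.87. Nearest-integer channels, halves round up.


C = α×F + (1-α)×B, with 1-α = 0.13
R: 0.87×49 + 0.13×242 = 42.63 + 31.46 = 74.09 → 74
G: 0.87×99 + 0.13×69 = 86.13 + 8.97 = 95.10 → 95
B: 0.87×54 + 0.13×62 = 46.98 + 8.06 = 55.04 → 55
= RGB(74, 95, 55)


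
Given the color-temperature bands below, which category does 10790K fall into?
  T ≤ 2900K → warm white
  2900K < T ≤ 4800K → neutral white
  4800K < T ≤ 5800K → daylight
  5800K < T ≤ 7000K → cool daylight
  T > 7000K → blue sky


Temperature: 10790K
10790K > 7000K → blue sky
Classification: blue sky


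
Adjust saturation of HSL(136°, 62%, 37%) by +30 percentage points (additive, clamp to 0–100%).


Original S = 62%
Adjustment = +30 percentage points
New S = 62 + (30) = 92
Clamp to [0, 100] → 92
= HSL(136°, 92%, 37%)


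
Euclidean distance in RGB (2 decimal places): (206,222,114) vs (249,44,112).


d = √[(R₁-R₂)² + (G₁-G₂)² + (B₁-B₂)²]
d = √[(206-249)² + (222-44)² + (114-112)²]
d = √[1849 + 31684 + 4]
d = √33537
d ≈ 183.13


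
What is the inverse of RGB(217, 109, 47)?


Invert: (255-R, 255-G, 255-B)
R: 255-217 = 38
G: 255-109 = 146
B: 255-47 = 208
= RGB(38, 146, 208)


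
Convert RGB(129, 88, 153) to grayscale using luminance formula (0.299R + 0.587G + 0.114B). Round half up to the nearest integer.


Gray = 0.299×R + 0.587×G + 0.114×B
Gray = 0.299×129 + 0.587×88 + 0.114×153
Gray = 38.571 + 51.656 + 17.442
Gray = 107.669 → round half up → 108
Gray = 108


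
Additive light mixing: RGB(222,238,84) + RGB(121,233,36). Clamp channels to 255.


Additive: each channel = min(255, C₁+C₂)
R: 222+121 = 343 → 255
G: 238+233 = 471 → 255
B: 84+36 = 120 → 120
= RGB(255, 255, 120)


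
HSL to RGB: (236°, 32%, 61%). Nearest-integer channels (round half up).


H=236°, S=0.32, L=0.61
C = (1-|2L-1|)×S = (1-|0.22|)×0.32 = 0.2496
H' = H/60 = 236/60 ≈ 3.9333; X = C×(1-|H' mod 2 - 1|) = 0.01664
m = L - C/2 = 0.61 - 0.1248 = 0.4852
Sector ⌊H'⌋ = 3 → (R',G',B') = (0.0, 0.01664, 0.2496)
RGB = ((R'+m)×255, (G'+m)×255, (B'+m)×255) = (123.726, 127.9692, 187.374)
Round half up → RGB(124, 128, 187)


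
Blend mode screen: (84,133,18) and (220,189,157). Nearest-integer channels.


Screen: C = 255 - (255-A)×(255-B)/255, rounded to nearest integer
R: 255 - (255-84)×(255-220)/255 = 255 - 5985/255 ≈ 255 - 23.471 = 231.529 → 232
G: 255 - (255-133)×(255-189)/255 = 255 - 8052/255 ≈ 255 - 31.576 = 223.424 → 223
B: 255 - (255-18)×(255-157)/255 = 255 - 23226/255 ≈ 255 - 91.082 = 163.918 → 164
= RGB(232, 223, 164)


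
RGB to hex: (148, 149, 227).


R = 148 → 94 (hex)
G = 149 → 95 (hex)
B = 227 → E3 (hex)
Hex = #9495E3


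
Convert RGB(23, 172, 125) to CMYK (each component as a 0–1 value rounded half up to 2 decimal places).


R'=23/255≈0.0902, G'=172/255≈0.6745, B'=125/255≈0.4902
K = 1 - max(R',G',B') = 1 - 172/255 = 83/255 = 0.32549… → 0.33
(1-R'-K)/(1-K) simplifies to (max-R)/max with max = 172:
C = (172-23)/172 = 149/172 = 0.86627… → 0.87
M = (172-172)/172 = 0/172 = 0 → 0.00
Y = (172-125)/172 = 47/172 = 0.27325… → 0.27
= CMYK(0.87, 0.00, 0.27, 0.33)


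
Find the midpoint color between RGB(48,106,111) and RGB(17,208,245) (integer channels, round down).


Midpoint: each channel = ⌊(C₁+C₂)/2⌋
R: ⌊(48+17)/2⌋ = 32
G: ⌊(106+208)/2⌋ = 157
B: ⌊(111+245)/2⌋ = 178
= RGB(32, 157, 178)


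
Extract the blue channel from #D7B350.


Color: #D7B350
R = D7 = 215
G = B3 = 179
B = 50 = 80
Blue = 80


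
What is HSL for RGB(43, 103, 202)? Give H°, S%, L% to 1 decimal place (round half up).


Normalize: R'=43/255≈0.1686, G'=103/255≈0.4039, B'=202/255≈0.7922
Max=202/255, Min=43/255, Δ=Max-Min=159/255
L = (Max+Min)/2 = (202+43)/510 = 245/510 = 0.48039… → L = 48.0%
L ≤ 0.5 → S = Δ/(Max+Min) = 159/(202+43) = 159/245 = 0.64897… → S = 64.9%
(the 1/255 factors cancel in S and H, so raw channel differences can be used)
Max is B' → H = 60 × ((R-G)/Δ + 4) = 60 × ((43-103)/159 + 4)
  -60/159 + 4 = -0.3773… + 4 = 3.6226…
  H = 60 × 3.6226… = 217.358…° → H = 217.4°
= HSL(217.4°, 64.9%, 48.0%)


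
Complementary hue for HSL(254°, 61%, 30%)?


Complement = opposite side of color wheel = hue + 180°
H' = (254 + 180) mod 360 = 74°
S and L unchanged.
= HSL(74°, 61%, 30%)


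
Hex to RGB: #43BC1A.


43 → 67 (R)
BC → 188 (G)
1A → 26 (B)
= RGB(67, 188, 26)


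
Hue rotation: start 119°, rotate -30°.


New hue = (H + rotation) mod 360
New hue = (119 -30) mod 360
= 89 mod 360
= 89°


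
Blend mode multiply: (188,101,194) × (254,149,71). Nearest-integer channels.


Multiply: C = A×B/255, rounded to nearest integer
R: 188×254/255 = 47752/255 ≈ 187.263 → 187
G: 101×149/255 = 15049/255 ≈ 59.016 → 59
B: 194×71/255 = 13774/255 ≈ 54.016 → 54
= RGB(187, 59, 54)


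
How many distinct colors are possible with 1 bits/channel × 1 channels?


Total bits = 1 bits/channel × 1 channels = 1 bits
Distinct colors = 2^1
= 2 colors


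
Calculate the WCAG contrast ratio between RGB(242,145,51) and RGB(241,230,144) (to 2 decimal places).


Linearize each sRGB channel c=v/255: c/12.92 if c ≤ 0.04045 else ((c+0.055)/1.055)^2.4
L = 0.2126×R_lin + 0.7152×G_lin + 0.0722×B_lin
Color 1 (242,145,51):
  R=242: 242/255≈0.9490 > 0.04045 → ((0.9490+0.055)/1.055)^2.4 ≈ 0.88792
  G=145: 145/255≈0.5686 > 0.04045 → ((0.5686+0.055)/1.055)^2.4 ≈ 0.28315
  B=51: 51/255≈0.2000 > 0.04045 → ((0.2000+0.055)/1.055)^2.4 ≈ 0.03310
  L1 = 0.2126×0.88792 + 0.7152×0.28315 + 0.0722×0.03310 ≈ 0.39367
Color 2 (241,230,144):
  R=241: 241/255≈0.9451 > 0.04045 → ((0.9451+0.055)/1.055)^2.4 ≈ 0.87962
  G=230: 230/255≈0.9020 > 0.04045 → ((0.9020+0.055)/1.055)^2.4 ≈ 0.79130
  B=144: 144/255≈0.5647 > 0.04045 → ((0.5647+0.055)/1.055)^2.4 ≈ 0.27889
  L2 = 0.2126×0.87962 + 0.7152×0.79130 + 0.0722×0.27889 ≈ 0.77308
Lighter = 0.77308, Darker = 0.39367
Ratio = (L_lighter + 0.05) / (L_darker + 0.05)
Ratio = (0.77308 + 0.05) / (0.39367 + 0.05) = 0.82308 / 0.44367 ≈ 1.8552
Ratio ≈ 1.86:1


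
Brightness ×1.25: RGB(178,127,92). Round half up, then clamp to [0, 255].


Multiply each channel by 1.25, round half up, clamp to [0, 255]
R: 178×1.25 = 222.5 → round → 223
G: 127×1.25 = 158.75 → round → 159
B: 92×1.25 = 115
= RGB(223, 159, 115)


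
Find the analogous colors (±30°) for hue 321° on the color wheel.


Base hue: 321°
Left analog: (321 - 30) mod 360 = 291°
Right analog: (321 + 30) mod 360 = 351°
Analogous hues = 291° and 351°


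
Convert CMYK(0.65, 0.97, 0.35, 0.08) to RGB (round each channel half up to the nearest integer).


R = 255 × (1-C) × (1-K) = 255 × 0.35 × 0.92 = 82.11 → 82
G = 255 × (1-M) × (1-K) = 255 × 0.03 × 0.92 = 7.038 → 7
B = 255 × (1-Y) × (1-K) = 255 × 0.65 × 0.92 = 152.49 → 152
= RGB(82, 7, 152)


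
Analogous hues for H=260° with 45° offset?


Base hue: 260°
Left analog: (260 - 45) mod 360 = 215°
Right analog: (260 + 45) mod 360 = 305°
Analogous hues = 215° and 305°


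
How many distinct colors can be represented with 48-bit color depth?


Colors = 2^bits = 2^48
= 281,474,976,710,656 colors


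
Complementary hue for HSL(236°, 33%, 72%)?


Complement = opposite side of color wheel = hue + 180°
H' = (236 + 180) mod 360 = 56°
S and L unchanged.
= HSL(56°, 33%, 72%)


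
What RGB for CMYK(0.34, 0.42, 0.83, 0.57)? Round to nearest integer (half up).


R = 255 × (1-C) × (1-K) = 255 × 0.66 × 0.43 = 72.369 → 72
G = 255 × (1-M) × (1-K) = 255 × 0.58 × 0.43 = 63.597 → 64
B = 255 × (1-Y) × (1-K) = 255 × 0.17 × 0.43 = 18.6405 → 19
= RGB(72, 64, 19)


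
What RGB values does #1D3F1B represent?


1D → 29 (R)
3F → 63 (G)
1B → 27 (B)
= RGB(29, 63, 27)


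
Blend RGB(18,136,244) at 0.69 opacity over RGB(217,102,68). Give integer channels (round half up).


C = α×F + (1-α)×B, with 1-α = 0.31
R: 0.69×18 + 0.31×217 = 12.42 + 67.27 = 79.69 → 80
G: 0.69×136 + 0.31×102 = 93.84 + 31.62 = 125.46 → 125
B: 0.69×244 + 0.31×68 = 168.36 + 21.08 = 189.44 → 189
= RGB(80, 125, 189)


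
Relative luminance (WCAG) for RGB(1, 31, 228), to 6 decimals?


Linearize each channel (sRGB transfer function): c = v/255; c_lin = c/12.92 if c ≤ 0.04045, else ((c+0.055)/1.055)^2.4
  R: 1/255 ≈ 0.003922 ≤ 0.04045 → 0.003922/12.92 ≈ 0.000304
  G: 31/255 ≈ 0.121569 > 0.04045 → ((0.121569+0.055)/1.055)^2.4 ≈ 0.013702
  B: 228/255 ≈ 0.894118 > 0.04045 → ((0.894118+0.055)/1.055)^2.4 ≈ 0.775822
R_lin = 0.000304, G_lin = 0.013702, B_lin = 0.775822
L = 0.2126×R + 0.7152×G + 0.0722×B
L = 0.2126×0.000304 + 0.7152×0.013702 + 0.0722×0.775822
L ≈ 0.065879


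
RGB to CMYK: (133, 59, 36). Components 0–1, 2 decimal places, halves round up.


R'=133/255≈0.5216, G'=59/255≈0.2314, B'=36/255≈0.1412
K = 1 - max(R',G',B') = 1 - 133/255 = 122/255 = 0.47843… → 0.48
(1-R'-K)/(1-K) simplifies to (max-R)/max with max = 133:
C = (133-133)/133 = 0/133 = 0 → 0.00
M = (133-59)/133 = 74/133 = 0.55639… → 0.56
Y = (133-36)/133 = 97/133 = 0.72932… → 0.73
= CMYK(0.00, 0.56, 0.73, 0.48)


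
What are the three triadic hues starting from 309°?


Triadic: equally spaced at 120° intervals
H1 = 309°
H2 = (309 + 120) mod 360 = 69°
H3 = (309 + 240) mod 360 = 189°
Triadic = 309°, 69°, 189°


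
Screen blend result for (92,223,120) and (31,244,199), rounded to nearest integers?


Screen: C = 255 - (255-A)×(255-B)/255, rounded to nearest integer
R: 255 - (255-92)×(255-31)/255 = 255 - 36512/255 ≈ 255 - 143.184 = 111.816 → 112
G: 255 - (255-223)×(255-244)/255 = 255 - 352/255 ≈ 255 - 1.380 = 253.620 → 254
B: 255 - (255-120)×(255-199)/255 = 255 - 7560/255 ≈ 255 - 29.647 = 225.353 → 225
= RGB(112, 254, 225)


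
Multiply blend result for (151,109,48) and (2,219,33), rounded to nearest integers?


Multiply: C = A×B/255, rounded to nearest integer
R: 151×2/255 = 302/255 ≈ 1.184 → 1
G: 109×219/255 = 23871/255 ≈ 93.612 → 94
B: 48×33/255 = 1584/255 ≈ 6.212 → 6
= RGB(1, 94, 6)


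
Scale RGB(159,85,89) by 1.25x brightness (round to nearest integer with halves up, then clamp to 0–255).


Multiply each channel by 1.25, round half up, clamp to [0, 255]
R: 159×1.25 = 198.75 → round → 199
G: 85×1.25 = 106.25 → round → 106
B: 89×1.25 = 111.25 → round → 111
= RGB(199, 106, 111)


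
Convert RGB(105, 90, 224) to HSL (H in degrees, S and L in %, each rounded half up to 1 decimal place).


Normalize: R'=105/255≈0.4118, G'=90/255≈0.3529, B'=224/255≈0.8784
Max=224/255, Min=90/255, Δ=Max-Min=134/255
L = (Max+Min)/2 = (224+90)/510 = 314/510 = 0.61568… → L = 61.6%
L > 0.5 → S = Δ/(2-Max-Min) = 134/(510-224-90) = 134/196 = 0.68367… → S = 68.4%
(the 1/255 factors cancel in S and H, so raw channel differences can be used)
Max is B' → H = 60 × ((R-G)/Δ + 4) = 60 × ((105-90)/134 + 4)
  15/134 + 4 = 0.1119… + 4 = 4.1119…
  H = 60 × 4.1119… = 246.716…° → H = 246.7°
= HSL(246.7°, 68.4%, 61.6%)


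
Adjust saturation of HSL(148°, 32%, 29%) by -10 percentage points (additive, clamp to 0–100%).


Original S = 32%
Adjustment = -10 percentage points
New S = 32 + (-10) = 22
Clamp to [0, 100] → 22
= HSL(148°, 22%, 29%)


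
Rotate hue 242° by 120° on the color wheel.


New hue = (H + rotation) mod 360
New hue = (242 + 120) mod 360
= 362 mod 360
= 2°


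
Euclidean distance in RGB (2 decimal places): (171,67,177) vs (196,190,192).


d = √[(R₁-R₂)² + (G₁-G₂)² + (B₁-B₂)²]
d = √[(171-196)² + (67-190)² + (177-192)²]
d = √[625 + 15129 + 225]
d = √15979
d ≈ 126.41


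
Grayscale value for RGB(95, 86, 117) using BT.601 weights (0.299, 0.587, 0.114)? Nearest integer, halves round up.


Gray = 0.299×R + 0.587×G + 0.114×B
Gray = 0.299×95 + 0.587×86 + 0.114×117
Gray = 28.405 + 50.482 + 13.338
Gray = 92.225 → round half up → 92
Gray = 92


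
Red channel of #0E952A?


Color: #0E952A
R = 0E = 14
G = 95 = 149
B = 2A = 42
Red = 14


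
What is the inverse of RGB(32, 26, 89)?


Invert: (255-R, 255-G, 255-B)
R: 255-32 = 223
G: 255-26 = 229
B: 255-89 = 166
= RGB(223, 229, 166)


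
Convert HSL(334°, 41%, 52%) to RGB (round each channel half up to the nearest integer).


H=334°, S=0.41, L=0.52
C = (1-|2L-1|)×S = (1-|0.04|)×0.41 = 0.3936
H' = H/60 = 334/60 ≈ 5.5667; X = C×(1-|H' mod 2 - 1|) = 0.17056
m = L - C/2 = 0.52 - 0.1968 = 0.3232
Sector ⌊H'⌋ = 5 → (R',G',B') = (0.3936, 0.0, 0.17056)
RGB = ((R'+m)×255, (G'+m)×255, (B'+m)×255) = (182.784, 82.416, 125.9088)
Round half up → RGB(183, 82, 126)


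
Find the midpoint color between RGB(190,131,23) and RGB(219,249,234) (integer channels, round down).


Midpoint: each channel = ⌊(C₁+C₂)/2⌋
R: ⌊(190+219)/2⌋ = 204
G: ⌊(131+249)/2⌋ = 190
B: ⌊(23+234)/2⌋ = 128
= RGB(204, 190, 128)


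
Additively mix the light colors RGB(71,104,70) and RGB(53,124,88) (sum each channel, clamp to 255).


Additive: each channel = min(255, C₁+C₂)
R: 71+53 = 124 → 124
G: 104+124 = 228 → 228
B: 70+88 = 158 → 158
= RGB(124, 228, 158)


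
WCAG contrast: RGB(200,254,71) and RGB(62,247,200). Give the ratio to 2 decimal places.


Linearize each sRGB channel c=v/255: c/12.92 if c ≤ 0.04045 else ((c+0.055)/1.055)^2.4
L = 0.2126×R_lin + 0.7152×G_lin + 0.0722×B_lin
Color 1 (200,254,71):
  R=200: 200/255≈0.7843 > 0.04045 → ((0.7843+0.055)/1.055)^2.4 ≈ 0.57758
  G=254: 254/255≈0.9961 > 0.04045 → ((0.9961+0.055)/1.055)^2.4 ≈ 0.99110
  B=71: 71/255≈0.2784 > 0.04045 → ((0.2784+0.055)/1.055)^2.4 ≈ 0.06301
  L1 = 0.2126×0.57758 + 0.7152×0.99110 + 0.0722×0.06301 ≈ 0.83618
Color 2 (62,247,200):
  R=62: 62/255≈0.2431 > 0.04045 → ((0.2431+0.055)/1.055)^2.4 ≈ 0.04817
  G=247: 247/255≈0.9686 > 0.04045 → ((0.9686+0.055)/1.055)^2.4 ≈ 0.93011
  B=200: 200/255≈0.7843 > 0.04045 → ((0.7843+0.055)/1.055)^2.4 ≈ 0.57758
  L2 = 0.2126×0.04817 + 0.7152×0.93011 + 0.0722×0.57758 ≈ 0.71716
Lighter = 0.83618, Darker = 0.71716
Ratio = (L_lighter + 0.05) / (L_darker + 0.05)
Ratio = (0.83618 + 0.05) / (0.71716 + 0.05) = 0.88618 / 0.76716 ≈ 1.1551
Ratio ≈ 1.16:1


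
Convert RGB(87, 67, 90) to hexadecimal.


R = 87 → 57 (hex)
G = 67 → 43 (hex)
B = 90 → 5A (hex)
Hex = #57435A


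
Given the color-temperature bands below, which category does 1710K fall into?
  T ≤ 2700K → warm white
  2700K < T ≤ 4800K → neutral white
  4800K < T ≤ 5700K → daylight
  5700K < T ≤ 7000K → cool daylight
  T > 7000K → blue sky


Temperature: 1710K
1710K ≤ 2700K → warm white
Classification: warm white


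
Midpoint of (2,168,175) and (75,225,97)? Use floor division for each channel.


Midpoint: each channel = ⌊(C₁+C₂)/2⌋
R: ⌊(2+75)/2⌋ = 38
G: ⌊(168+225)/2⌋ = 196
B: ⌊(175+97)/2⌋ = 136
= RGB(38, 196, 136)


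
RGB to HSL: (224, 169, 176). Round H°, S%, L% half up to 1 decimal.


Normalize: R'=224/255≈0.8784, G'=169/255≈0.6627, B'=176/255≈0.6902
Max=224/255, Min=169/255, Δ=Max-Min=55/255
L = (Max+Min)/2 = (224+169)/510 = 393/510 = 0.77058… → L = 77.1%
L > 0.5 → S = Δ/(2-Max-Min) = 55/(510-224-169) = 55/117 = 0.47008… → S = 47.0%
(the 1/255 factors cancel in S and H, so raw channel differences can be used)
Max is R' → H = 60 × (((G-B)/Δ) mod 6) = 60 × (((169-176)/55) mod 6)
  (-7)/55 = -0.1272…; negative, so add 6 → 5.8727…
  H = 60 × 5.8727… = 352.363…° → H = 352.4°
= HSL(352.4°, 47.0%, 77.1%)


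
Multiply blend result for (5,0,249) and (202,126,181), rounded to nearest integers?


Multiply: C = A×B/255, rounded to nearest integer
R: 5×202/255 = 1010/255 ≈ 3.961 → 4
G: 0×126/255 = 0/255 ≈ 0.000 → 0
B: 249×181/255 = 45069/255 ≈ 176.741 → 177
= RGB(4, 0, 177)


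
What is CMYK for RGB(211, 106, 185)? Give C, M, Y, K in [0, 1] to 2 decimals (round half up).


R'=211/255≈0.8275, G'=106/255≈0.4157, B'=185/255≈0.7255
K = 1 - max(R',G',B') = 1 - 211/255 = 44/255 = 0.17254… → 0.17
(1-R'-K)/(1-K) simplifies to (max-R)/max with max = 211:
C = (211-211)/211 = 0/211 = 0 → 0.00
M = (211-106)/211 = 105/211 = 0.49763… → 0.50
Y = (211-185)/211 = 26/211 = 0.12322… → 0.12
= CMYK(0.00, 0.50, 0.12, 0.17)


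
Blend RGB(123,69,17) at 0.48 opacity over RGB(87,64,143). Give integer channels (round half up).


C = α×F + (1-α)×B, with 1-α = 0.52
R: 0.48×123 + 0.52×87 = 59.04 + 45.24 = 104.28 → 104
G: 0.48×69 + 0.52×64 = 33.12 + 33.28 = 66.40 → 66
B: 0.48×17 + 0.52×143 = 8.16 + 74.36 = 82.52 → 83
= RGB(104, 66, 83)


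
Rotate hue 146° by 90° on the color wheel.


New hue = (H + rotation) mod 360
New hue = (146 + 90) mod 360
= 236 mod 360
= 236°


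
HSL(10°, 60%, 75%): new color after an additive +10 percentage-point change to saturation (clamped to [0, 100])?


Original S = 60%
Adjustment = +10 percentage points
New S = 60 + (10) = 70
Clamp to [0, 100] → 70
= HSL(10°, 70%, 75%)


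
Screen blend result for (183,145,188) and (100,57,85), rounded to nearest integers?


Screen: C = 255 - (255-A)×(255-B)/255, rounded to nearest integer
R: 255 - (255-183)×(255-100)/255 = 255 - 11160/255 ≈ 255 - 43.765 = 211.235 → 211
G: 255 - (255-145)×(255-57)/255 = 255 - 21780/255 ≈ 255 - 85.412 = 169.588 → 170
B: 255 - (255-188)×(255-85)/255 = 255 - 11390/255 ≈ 255 - 44.667 = 210.333 → 210
= RGB(211, 170, 210)


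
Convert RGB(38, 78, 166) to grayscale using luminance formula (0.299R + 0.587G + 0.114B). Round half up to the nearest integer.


Gray = 0.299×R + 0.587×G + 0.114×B
Gray = 0.299×38 + 0.587×78 + 0.114×166
Gray = 11.362 + 45.786 + 18.924
Gray = 76.072 → round half up → 76
Gray = 76


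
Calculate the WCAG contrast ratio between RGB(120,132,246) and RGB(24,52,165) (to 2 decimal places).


Linearize each sRGB channel c=v/255: c/12.92 if c ≤ 0.04045 else ((c+0.055)/1.055)^2.4
L = 0.2126×R_lin + 0.7152×G_lin + 0.0722×B_lin
Color 1 (120,132,246):
  R=120: 120/255≈0.4706 > 0.04045 → ((0.4706+0.055)/1.055)^2.4 ≈ 0.18782
  G=132: 132/255≈0.5176 > 0.04045 → ((0.5176+0.055)/1.055)^2.4 ≈ 0.23074
  B=246: 246/255≈0.9647 > 0.04045 → ((0.9647+0.055)/1.055)^2.4 ≈ 0.92158
  L1 = 0.2126×0.18782 + 0.7152×0.23074 + 0.0722×0.92158 ≈ 0.27149
Color 2 (24,52,165):
  R=24: 24/255≈0.0941 > 0.04045 → ((0.0941+0.055)/1.055)^2.4 ≈ 0.00913
  G=52: 52/255≈0.2039 > 0.04045 → ((0.2039+0.055)/1.055)^2.4 ≈ 0.03434
  B=165: 165/255≈0.6471 > 0.04045 → ((0.6471+0.055)/1.055)^2.4 ≈ 0.37626
  L2 = 0.2126×0.00913 + 0.7152×0.03434 + 0.0722×0.37626 ≈ 0.05367
Lighter = 0.27149, Darker = 0.05367
Ratio = (L_lighter + 0.05) / (L_darker + 0.05)
Ratio = (0.27149 + 0.05) / (0.05367 + 0.05) = 0.32149 / 0.10367 ≈ 3.1012
Ratio ≈ 3.10:1


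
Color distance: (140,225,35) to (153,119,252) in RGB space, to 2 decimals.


d = √[(R₁-R₂)² + (G₁-G₂)² + (B₁-B₂)²]
d = √[(140-153)² + (225-119)² + (35-252)²]
d = √[169 + 11236 + 47089]
d = √58494
d ≈ 241.86


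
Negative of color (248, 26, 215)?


Invert: (255-R, 255-G, 255-B)
R: 255-248 = 7
G: 255-26 = 229
B: 255-215 = 40
= RGB(7, 229, 40)


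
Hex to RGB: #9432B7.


94 → 148 (R)
32 → 50 (G)
B7 → 183 (B)
= RGB(148, 50, 183)


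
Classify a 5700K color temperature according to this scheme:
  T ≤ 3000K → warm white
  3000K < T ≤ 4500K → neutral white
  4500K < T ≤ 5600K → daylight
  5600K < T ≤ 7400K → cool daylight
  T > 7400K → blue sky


Temperature: 5700K
5600K < 5700K ≤ 7400K → cool daylight
Classification: cool daylight


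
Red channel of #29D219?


Color: #29D219
R = 29 = 41
G = D2 = 210
B = 19 = 25
Red = 41


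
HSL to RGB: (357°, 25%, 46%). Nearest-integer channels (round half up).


H=357°, S=0.25, L=0.46
C = (1-|2L-1|)×S = (1-|-0.08|)×0.25 = 0.23
H' = H/60 = 357/60 ≈ 5.9500; X = C×(1-|H' mod 2 - 1|) = 0.0115
m = L - C/2 = 0.46 - 0.115 = 0.345
Sector ⌊H'⌋ = 5 → (R',G',B') = (0.23, 0.0, 0.0115)
RGB = ((R'+m)×255, (G'+m)×255, (B'+m)×255) = (146.625, 87.975, 90.9075)
Round half up → RGB(147, 88, 91)


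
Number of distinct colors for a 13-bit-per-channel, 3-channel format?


Total bits = 13 bits/channel × 3 channels = 39 bits
Distinct colors = 2^39
= 549,755,813,888 colors


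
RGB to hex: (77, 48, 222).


R = 77 → 4D (hex)
G = 48 → 30 (hex)
B = 222 → DE (hex)
Hex = #4D30DE


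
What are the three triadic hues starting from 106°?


Triadic: equally spaced at 120° intervals
H1 = 106°
H2 = (106 + 120) mod 360 = 226°
H3 = (106 + 240) mod 360 = 346°
Triadic = 106°, 226°, 346°


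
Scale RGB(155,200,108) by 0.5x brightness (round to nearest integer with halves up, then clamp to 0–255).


Multiply each channel by 0.5, round half up, clamp to [0, 255]
R: 155×0.5 = 77.5 → round → 78
G: 200×0.5 = 100
B: 108×0.5 = 54
= RGB(78, 100, 54)


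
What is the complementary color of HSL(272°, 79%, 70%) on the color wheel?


Complement = opposite side of color wheel = hue + 180°
H' = (272 + 180) mod 360 = 92°
S and L unchanged.
= HSL(92°, 79%, 70%)


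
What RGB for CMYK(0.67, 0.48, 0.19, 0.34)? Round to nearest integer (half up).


R = 255 × (1-C) × (1-K) = 255 × 0.33 × 0.66 = 55.539 → 56
G = 255 × (1-M) × (1-K) = 255 × 0.52 × 0.66 = 87.516 → 88
B = 255 × (1-Y) × (1-K) = 255 × 0.81 × 0.66 = 136.323 → 136
= RGB(56, 88, 136)


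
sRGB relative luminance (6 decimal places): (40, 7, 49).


Linearize each channel (sRGB transfer function): c = v/255; c_lin = c/12.92 if c ≤ 0.04045, else ((c+0.055)/1.055)^2.4
  R: 40/255 ≈ 0.156863 > 0.04045 → ((0.156863+0.055)/1.055)^2.4 ≈ 0.021219
  G: 7/255 ≈ 0.027451 ≤ 0.04045 → 0.027451/12.92 ≈ 0.002125
  B: 49/255 ≈ 0.192157 > 0.04045 → ((0.192157+0.055)/1.055)^2.4 ≈ 0.030713
R_lin = 0.021219, G_lin = 0.002125, B_lin = 0.030713
L = 0.2126×R + 0.7152×G + 0.0722×B
L = 0.2126×0.021219 + 0.7152×0.002125 + 0.0722×0.030713
L ≈ 0.008248


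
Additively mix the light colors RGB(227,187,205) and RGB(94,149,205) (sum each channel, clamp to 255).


Additive: each channel = min(255, C₁+C₂)
R: 227+94 = 321 → 255
G: 187+149 = 336 → 255
B: 205+205 = 410 → 255
= RGB(255, 255, 255)


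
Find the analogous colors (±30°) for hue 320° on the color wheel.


Base hue: 320°
Left analog: (320 - 30) mod 360 = 290°
Right analog: (320 + 30) mod 360 = 350°
Analogous hues = 290° and 350°


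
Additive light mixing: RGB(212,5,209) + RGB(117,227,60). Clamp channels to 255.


Additive: each channel = min(255, C₁+C₂)
R: 212+117 = 329 → 255
G: 5+227 = 232 → 232
B: 209+60 = 269 → 255
= RGB(255, 232, 255)


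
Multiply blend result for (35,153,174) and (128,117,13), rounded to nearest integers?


Multiply: C = A×B/255, rounded to nearest integer
R: 35×128/255 = 4480/255 ≈ 17.569 → 18
G: 153×117/255 = 17901/255 ≈ 70.200 → 70
B: 174×13/255 = 2262/255 ≈ 8.871 → 9
= RGB(18, 70, 9)


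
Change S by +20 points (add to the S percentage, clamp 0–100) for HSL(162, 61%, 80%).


Original S = 61%
Adjustment = +20 percentage points
New S = 61 + (20) = 81
Clamp to [0, 100] → 81
= HSL(162°, 81%, 80%)


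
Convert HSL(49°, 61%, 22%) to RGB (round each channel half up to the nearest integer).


H=49°, S=0.61, L=0.22
C = (1-|2L-1|)×S = (1-|-0.56|)×0.61 = 0.2684
H' = H/60 = 49/60 ≈ 0.8167; X = C×(1-|H' mod 2 - 1|) ≈ 0.2192
m = L - C/2 = 0.22 - 0.1342 = 0.0858
Sector ⌊H'⌋ = 0 → (R',G',B') = (0.2684, ≈0.2192, 0.0)
RGB = ((R'+m)×255, (G'+m)×255, (B'+m)×255) = (90.321, 77.7733, 21.879)
Round half up → RGB(90, 78, 22)


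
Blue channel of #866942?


Color: #866942
R = 86 = 134
G = 69 = 105
B = 42 = 66
Blue = 66


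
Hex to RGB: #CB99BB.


CB → 203 (R)
99 → 153 (G)
BB → 187 (B)
= RGB(203, 153, 187)


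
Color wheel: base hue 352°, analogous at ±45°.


Base hue: 352°
Left analog: (352 - 45) mod 360 = 307°
Right analog: (352 + 45) mod 360 = 37°
Analogous hues = 307° and 37°


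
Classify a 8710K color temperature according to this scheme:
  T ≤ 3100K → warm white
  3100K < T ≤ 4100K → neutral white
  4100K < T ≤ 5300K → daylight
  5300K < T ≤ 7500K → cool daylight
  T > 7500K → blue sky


Temperature: 8710K
8710K > 7500K → blue sky
Classification: blue sky


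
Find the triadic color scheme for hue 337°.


Triadic: equally spaced at 120° intervals
H1 = 337°
H2 = (337 + 120) mod 360 = 97°
H3 = (337 + 240) mod 360 = 217°
Triadic = 337°, 97°, 217°


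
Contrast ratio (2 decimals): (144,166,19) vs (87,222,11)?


Linearize each sRGB channel c=v/255: c/12.92 if c ≤ 0.04045 else ((c+0.055)/1.055)^2.4
L = 0.2126×R_lin + 0.7152×G_lin + 0.0722×B_lin
Color 1 (144,166,19):
  R=144: 144/255≈0.5647 > 0.04045 → ((0.5647+0.055)/1.055)^2.4 ≈ 0.27889
  G=166: 166/255≈0.6510 > 0.04045 → ((0.6510+0.055)/1.055)^2.4 ≈ 0.38133
  B=19: 19/255≈0.0745 > 0.04045 → ((0.0745+0.055)/1.055)^2.4 ≈ 0.00651
  L1 = 0.2126×0.27889 + 0.7152×0.38133 + 0.0722×0.00651 ≈ 0.33249
Color 2 (87,222,11):
  R=87: 87/255≈0.3412 > 0.04045 → ((0.3412+0.055)/1.055)^2.4 ≈ 0.09531
  G=222: 222/255≈0.8706 > 0.04045 → ((0.8706+0.055)/1.055)^2.4 ≈ 0.73046
  B=11: 11/255≈0.0431 > 0.04045 → ((0.0431+0.055)/1.055)^2.4 ≈ 0.00335
  L2 = 0.2126×0.09531 + 0.7152×0.73046 + 0.0722×0.00335 ≈ 0.54293
Lighter = 0.54293, Darker = 0.33249
Ratio = (L_lighter + 0.05) / (L_darker + 0.05)
Ratio = (0.54293 + 0.05) / (0.33249 + 0.05) = 0.59293 / 0.38249 ≈ 1.5502
Ratio ≈ 1.55:1


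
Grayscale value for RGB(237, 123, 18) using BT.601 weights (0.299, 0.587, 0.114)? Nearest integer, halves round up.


Gray = 0.299×R + 0.587×G + 0.114×B
Gray = 0.299×237 + 0.587×123 + 0.114×18
Gray = 70.863 + 72.201 + 2.052
Gray = 145.116 → round half up → 145
Gray = 145


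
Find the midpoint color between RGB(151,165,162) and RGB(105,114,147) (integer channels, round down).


Midpoint: each channel = ⌊(C₁+C₂)/2⌋
R: ⌊(151+105)/2⌋ = 128
G: ⌊(165+114)/2⌋ = 139
B: ⌊(162+147)/2⌋ = 154
= RGB(128, 139, 154)


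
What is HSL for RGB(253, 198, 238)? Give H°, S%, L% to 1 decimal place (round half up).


Normalize: R'=253/255≈0.9922, G'=198/255≈0.7765, B'=238/255≈0.9333
Max=253/255, Min=198/255, Δ=Max-Min=55/255
L = (Max+Min)/2 = (253+198)/510 = 451/510 = 0.88431… → L = 88.4%
L > 0.5 → S = Δ/(2-Max-Min) = 55/(510-253-198) = 55/59 = 0.93220… → S = 93.2%
(the 1/255 factors cancel in S and H, so raw channel differences can be used)
Max is R' → H = 60 × (((G-B)/Δ) mod 6) = 60 × (((198-238)/55) mod 6)
  (-40)/55 = -0.7272…; negative, so add 6 → 5.2727…
  H = 60 × 5.2727… = 316.363…° → H = 316.4°
= HSL(316.4°, 93.2%, 88.4%)


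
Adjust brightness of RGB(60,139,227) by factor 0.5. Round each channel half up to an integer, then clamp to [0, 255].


Multiply each channel by 0.5, round half up, clamp to [0, 255]
R: 60×0.5 = 30
G: 139×0.5 = 69.5 → round → 70
B: 227×0.5 = 113.5 → round → 114
= RGB(30, 70, 114)


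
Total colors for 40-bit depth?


Colors = 2^bits = 2^40
= 1,099,511,627,776 colors


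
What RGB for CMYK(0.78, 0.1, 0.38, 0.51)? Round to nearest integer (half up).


R = 255 × (1-C) × (1-K) = 255 × 0.22 × 0.49 = 27.489 → 27
G = 255 × (1-M) × (1-K) = 255 × 0.90 × 0.49 = 112.455 → 112
B = 255 × (1-Y) × (1-K) = 255 × 0.62 × 0.49 = 77.469 → 77
= RGB(27, 112, 77)


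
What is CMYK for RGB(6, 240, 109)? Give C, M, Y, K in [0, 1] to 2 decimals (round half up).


R'=6/255≈0.0235, G'=240/255≈0.9412, B'=109/255≈0.4275
K = 1 - max(R',G',B') = 1 - 240/255 = 15/255 = 0.05882… → 0.06
(1-R'-K)/(1-K) simplifies to (max-R)/max with max = 240:
C = (240-6)/240 = 234/240 = 0.975 → 0.98
M = (240-240)/240 = 0/240 = 0 → 0.00
Y = (240-109)/240 = 131/240 = 0.54583… → 0.55
= CMYK(0.98, 0.00, 0.55, 0.06)


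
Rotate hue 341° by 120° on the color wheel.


New hue = (H + rotation) mod 360
New hue = (341 + 120) mod 360
= 461 mod 360
= 101°


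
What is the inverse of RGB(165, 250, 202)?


Invert: (255-R, 255-G, 255-B)
R: 255-165 = 90
G: 255-250 = 5
B: 255-202 = 53
= RGB(90, 5, 53)


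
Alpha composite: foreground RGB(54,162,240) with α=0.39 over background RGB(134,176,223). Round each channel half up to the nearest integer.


C = α×F + (1-α)×B, with 1-α = 0.61
R: 0.39×54 + 0.61×134 = 21.06 + 81.74 = 102.80 → 103
G: 0.39×162 + 0.61×176 = 63.18 + 107.36 = 170.54 → 171
B: 0.39×240 + 0.61×223 = 93.60 + 136.03 = 229.63 → 230
= RGB(103, 171, 230)


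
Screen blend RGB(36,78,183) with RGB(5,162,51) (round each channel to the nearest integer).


Screen: C = 255 - (255-A)×(255-B)/255, rounded to nearest integer
R: 255 - (255-36)×(255-5)/255 = 255 - 54750/255 ≈ 255 - 214.706 = 40.294 → 40
G: 255 - (255-78)×(255-162)/255 = 255 - 16461/255 ≈ 255 - 64.553 = 190.447 → 190
B: 255 - (255-183)×(255-51)/255 = 255 - 14688/255 ≈ 255 - 57.600 = 197.400 → 197
= RGB(40, 190, 197)


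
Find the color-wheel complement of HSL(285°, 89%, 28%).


Complement = opposite side of color wheel = hue + 180°
H' = (285 + 180) mod 360 = 105°
S and L unchanged.
= HSL(105°, 89%, 28%)


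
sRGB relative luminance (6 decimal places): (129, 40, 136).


Linearize each channel (sRGB transfer function): c = v/255; c_lin = c/12.92 if c ≤ 0.04045, else ((c+0.055)/1.055)^2.4
  R: 129/255 ≈ 0.505882 > 0.04045 → ((0.505882+0.055)/1.055)^2.4 ≈ 0.219526
  G: 40/255 ≈ 0.156863 > 0.04045 → ((0.156863+0.055)/1.055)^2.4 ≈ 0.021219
  B: 136/255 ≈ 0.533333 > 0.04045 → ((0.533333+0.055)/1.055)^2.4 ≈ 0.246201
R_lin = 0.219526, G_lin = 0.021219, B_lin = 0.246201
L = 0.2126×R + 0.7152×G + 0.0722×B
L = 0.2126×0.219526 + 0.7152×0.021219 + 0.0722×0.246201
L ≈ 0.079623


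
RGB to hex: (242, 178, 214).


R = 242 → F2 (hex)
G = 178 → B2 (hex)
B = 214 → D6 (hex)
Hex = #F2B2D6


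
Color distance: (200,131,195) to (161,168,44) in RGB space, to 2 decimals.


d = √[(R₁-R₂)² + (G₁-G₂)² + (B₁-B₂)²]
d = √[(200-161)² + (131-168)² + (195-44)²]
d = √[1521 + 1369 + 22801]
d = √25691
d ≈ 160.28


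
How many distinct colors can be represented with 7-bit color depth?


Colors = 2^bits = 2^7
= 128 colors


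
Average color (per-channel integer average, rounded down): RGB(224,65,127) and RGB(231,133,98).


Midpoint: each channel = ⌊(C₁+C₂)/2⌋
R: ⌊(224+231)/2⌋ = 227
G: ⌊(65+133)/2⌋ = 99
B: ⌊(127+98)/2⌋ = 112
= RGB(227, 99, 112)


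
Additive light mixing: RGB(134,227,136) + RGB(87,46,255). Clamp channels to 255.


Additive: each channel = min(255, C₁+C₂)
R: 134+87 = 221 → 221
G: 227+46 = 273 → 255
B: 136+255 = 391 → 255
= RGB(221, 255, 255)


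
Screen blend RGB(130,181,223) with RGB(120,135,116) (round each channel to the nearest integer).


Screen: C = 255 - (255-A)×(255-B)/255, rounded to nearest integer
R: 255 - (255-130)×(255-120)/255 = 255 - 16875/255 ≈ 255 - 66.176 = 188.824 → 189
G: 255 - (255-181)×(255-135)/255 = 255 - 8880/255 ≈ 255 - 34.824 = 220.176 → 220
B: 255 - (255-223)×(255-116)/255 = 255 - 4448/255 ≈ 255 - 17.443 = 237.557 → 238
= RGB(189, 220, 238)


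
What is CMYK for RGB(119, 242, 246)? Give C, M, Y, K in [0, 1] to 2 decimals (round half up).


R'=119/255≈0.4667, G'=242/255≈0.9490, B'=246/255≈0.9647
K = 1 - max(R',G',B') = 1 - 246/255 = 9/255 = 0.03529… → 0.04
(1-R'-K)/(1-K) simplifies to (max-R)/max with max = 246:
C = (246-119)/246 = 127/246 = 0.51626… → 0.52
M = (246-242)/246 = 4/246 = 0.01626… → 0.02
Y = (246-246)/246 = 0/246 = 0 → 0.00
= CMYK(0.52, 0.02, 0.00, 0.04)


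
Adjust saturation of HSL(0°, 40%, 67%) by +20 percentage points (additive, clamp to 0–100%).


Original S = 40%
Adjustment = +20 percentage points
New S = 40 + (20) = 60
Clamp to [0, 100] → 60
= HSL(0°, 60%, 67%)


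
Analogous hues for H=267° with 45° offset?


Base hue: 267°
Left analog: (267 - 45) mod 360 = 222°
Right analog: (267 + 45) mod 360 = 312°
Analogous hues = 222° and 312°


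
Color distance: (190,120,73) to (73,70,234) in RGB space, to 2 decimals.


d = √[(R₁-R₂)² + (G₁-G₂)² + (B₁-B₂)²]
d = √[(190-73)² + (120-70)² + (73-234)²]
d = √[13689 + 2500 + 25921]
d = √42110
d ≈ 205.21


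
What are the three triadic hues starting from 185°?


Triadic: equally spaced at 120° intervals
H1 = 185°
H2 = (185 + 120) mod 360 = 305°
H3 = (185 + 240) mod 360 = 65°
Triadic = 185°, 305°, 65°


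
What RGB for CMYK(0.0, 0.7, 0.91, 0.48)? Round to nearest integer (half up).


R = 255 × (1-C) × (1-K) = 255 × 1.00 × 0.52 = 132.6 → 133
G = 255 × (1-M) × (1-K) = 255 × 0.30 × 0.52 = 39.78 → 40
B = 255 × (1-Y) × (1-K) = 255 × 0.09 × 0.52 = 11.934 → 12
= RGB(133, 40, 12)


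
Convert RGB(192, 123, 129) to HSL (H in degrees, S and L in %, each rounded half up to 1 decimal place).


Normalize: R'=192/255≈0.7529, G'=123/255≈0.4824, B'=129/255≈0.5059
Max=192/255, Min=123/255, Δ=Max-Min=69/255
L = (Max+Min)/2 = (192+123)/510 = 315/510 = 0.61764… → L = 61.8%
L > 0.5 → S = Δ/(2-Max-Min) = 69/(510-192-123) = 69/195 = 0.35384… → S = 35.4%
(the 1/255 factors cancel in S and H, so raw channel differences can be used)
Max is R' → H = 60 × (((G-B)/Δ) mod 6) = 60 × (((123-129)/69) mod 6)
  (-6)/69 = -0.0869…; negative, so add 6 → 5.9130…
  H = 60 × 5.9130… = 354.782…° → H = 354.8°
= HSL(354.8°, 35.4%, 61.8%)


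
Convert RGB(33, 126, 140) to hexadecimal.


R = 33 → 21 (hex)
G = 126 → 7E (hex)
B = 140 → 8C (hex)
Hex = #217E8C


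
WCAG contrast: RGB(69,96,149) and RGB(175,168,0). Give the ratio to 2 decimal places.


Linearize each sRGB channel c=v/255: c/12.92 if c ≤ 0.04045 else ((c+0.055)/1.055)^2.4
L = 0.2126×R_lin + 0.7152×G_lin + 0.0722×B_lin
Color 1 (69,96,149):
  R=69: 69/255≈0.2706 > 0.04045 → ((0.2706+0.055)/1.055)^2.4 ≈ 0.05951
  G=96: 96/255≈0.3765 > 0.04045 → ((0.3765+0.055)/1.055)^2.4 ≈ 0.11697
  B=149: 149/255≈0.5843 > 0.04045 → ((0.5843+0.055)/1.055)^2.4 ≈ 0.30054
  L1 = 0.2126×0.05951 + 0.7152×0.11697 + 0.0722×0.30054 ≈ 0.11801
Color 2 (175,168,0):
  R=175: 175/255≈0.6863 > 0.04045 → ((0.6863+0.055)/1.055)^2.4 ≈ 0.42869
  G=168: 168/255≈0.6588 > 0.04045 → ((0.6588+0.055)/1.055)^2.4 ≈ 0.39157
  B=0: 0/255≈0.0000 ≤ 0.04045 → 0.0000/12.92 ≈ 0.00000
  L2 = 0.2126×0.42869 + 0.7152×0.39157 + 0.0722×0.00000 ≈ 0.37119
Lighter = 0.37119, Darker = 0.11801
Ratio = (L_lighter + 0.05) / (L_darker + 0.05)
Ratio = (0.37119 + 0.05) / (0.11801 + 0.05) = 0.42119 / 0.16801 ≈ 2.5070
Ratio ≈ 2.51:1


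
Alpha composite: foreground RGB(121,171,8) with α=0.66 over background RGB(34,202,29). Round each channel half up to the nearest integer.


C = α×F + (1-α)×B, with 1-α = 0.34
R: 0.66×121 + 0.34×34 = 79.86 + 11.56 = 91.42 → 91
G: 0.66×171 + 0.34×202 = 112.86 + 68.68 = 181.54 → 182
B: 0.66×8 + 0.34×29 = 5.28 + 9.86 = 15.14 → 15
= RGB(91, 182, 15)


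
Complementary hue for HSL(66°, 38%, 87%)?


Complement = opposite side of color wheel = hue + 180°
H' = (66 + 180) mod 360 = 246°
S and L unchanged.
= HSL(246°, 38%, 87%)


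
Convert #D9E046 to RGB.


D9 → 217 (R)
E0 → 224 (G)
46 → 70 (B)
= RGB(217, 224, 70)


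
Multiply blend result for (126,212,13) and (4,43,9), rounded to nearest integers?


Multiply: C = A×B/255, rounded to nearest integer
R: 126×4/255 = 504/255 ≈ 1.976 → 2
G: 212×43/255 = 9116/255 ≈ 35.749 → 36
B: 13×9/255 = 117/255 ≈ 0.459 → 0
= RGB(2, 36, 0)


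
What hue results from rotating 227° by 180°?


New hue = (H + rotation) mod 360
New hue = (227 + 180) mod 360
= 407 mod 360
= 47°


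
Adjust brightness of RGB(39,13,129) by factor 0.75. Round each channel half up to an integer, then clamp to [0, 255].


Multiply each channel by 0.75, round half up, clamp to [0, 255]
R: 39×0.75 = 29.25 → round → 29
G: 13×0.75 = 9.75 → round → 10
B: 129×0.75 = 96.75 → round → 97
= RGB(29, 10, 97)


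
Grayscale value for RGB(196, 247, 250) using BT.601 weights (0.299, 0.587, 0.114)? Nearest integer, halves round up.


Gray = 0.299×R + 0.587×G + 0.114×B
Gray = 0.299×196 + 0.587×247 + 0.114×250
Gray = 58.604 + 144.989 + 28.500
Gray = 232.093 → round half up → 232
Gray = 232
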